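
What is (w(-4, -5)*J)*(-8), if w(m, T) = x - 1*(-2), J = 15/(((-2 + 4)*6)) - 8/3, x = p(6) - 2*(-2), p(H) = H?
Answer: 136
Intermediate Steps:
x = 10 (x = 6 - 2*(-2) = 6 + 4 = 10)
J = -17/12 (J = 15/((2*6)) - 8*⅓ = 15/12 - 8/3 = 15*(1/12) - 8/3 = 5/4 - 8/3 = -17/12 ≈ -1.4167)
w(m, T) = 12 (w(m, T) = 10 - 1*(-2) = 10 + 2 = 12)
(w(-4, -5)*J)*(-8) = (12*(-17/12))*(-8) = -17*(-8) = 136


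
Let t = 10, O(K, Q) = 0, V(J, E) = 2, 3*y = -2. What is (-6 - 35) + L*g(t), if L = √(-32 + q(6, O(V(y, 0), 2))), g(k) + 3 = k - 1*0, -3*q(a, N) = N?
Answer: -41 + 28*I*√2 ≈ -41.0 + 39.598*I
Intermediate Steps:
y = -⅔ (y = (⅓)*(-2) = -⅔ ≈ -0.66667)
q(a, N) = -N/3
g(k) = -3 + k (g(k) = -3 + (k - 1*0) = -3 + (k + 0) = -3 + k)
L = 4*I*√2 (L = √(-32 - ⅓*0) = √(-32 + 0) = √(-32) = 4*I*√2 ≈ 5.6569*I)
(-6 - 35) + L*g(t) = (-6 - 35) + (4*I*√2)*(-3 + 10) = -41 + (4*I*√2)*7 = -41 + 28*I*√2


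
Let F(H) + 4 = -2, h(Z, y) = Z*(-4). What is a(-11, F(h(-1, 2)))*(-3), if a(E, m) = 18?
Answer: -54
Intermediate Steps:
h(Z, y) = -4*Z
F(H) = -6 (F(H) = -4 - 2 = -6)
a(-11, F(h(-1, 2)))*(-3) = 18*(-3) = -54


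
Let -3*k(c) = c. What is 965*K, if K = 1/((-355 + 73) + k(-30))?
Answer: -965/272 ≈ -3.5478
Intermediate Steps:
k(c) = -c/3
K = -1/272 (K = 1/((-355 + 73) - ⅓*(-30)) = 1/(-282 + 10) = 1/(-272) = -1/272 ≈ -0.0036765)
965*K = 965*(-1/272) = -965/272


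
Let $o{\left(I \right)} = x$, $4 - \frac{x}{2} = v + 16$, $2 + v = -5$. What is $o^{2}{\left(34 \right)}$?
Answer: $100$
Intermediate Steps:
$v = -7$ ($v = -2 - 5 = -7$)
$x = -10$ ($x = 8 - 2 \left(-7 + 16\right) = 8 - 18 = -10$)
$o{\left(I \right)} = -10$
$o^{2}{\left(34 \right)} = \left(-10\right)^{2} = 100$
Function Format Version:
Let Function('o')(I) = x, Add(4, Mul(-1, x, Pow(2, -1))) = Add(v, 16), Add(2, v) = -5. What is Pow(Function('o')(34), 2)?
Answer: 100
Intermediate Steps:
v = -7 (v = Add(-2, -5) = -7)
x = -10 (x = Add(8, Mul(-2, Add(-7, 16))) = Add(8, Mul(-2, 9)) = Add(8, -18) = -10)
Function('o')(I) = -10
Pow(Function('o')(34), 2) = Pow(-10, 2) = 100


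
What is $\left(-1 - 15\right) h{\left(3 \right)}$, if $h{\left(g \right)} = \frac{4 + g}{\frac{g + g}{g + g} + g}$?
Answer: $-28$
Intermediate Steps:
$h{\left(g \right)} = \frac{4 + g}{1 + g}$ ($h{\left(g \right)} = \frac{4 + g}{\frac{2 g}{2 g} + g} = \frac{4 + g}{2 g \frac{1}{2 g} + g} = \frac{4 + g}{1 + g}$)
$\left(-1 - 15\right) h{\left(3 \right)} = \left(-1 - 15\right) \frac{4 + 3}{1 + 3} = - 16 \cdot \frac{1}{4} \cdot 7 = \left(-16\right) \frac{7}{4} = -28$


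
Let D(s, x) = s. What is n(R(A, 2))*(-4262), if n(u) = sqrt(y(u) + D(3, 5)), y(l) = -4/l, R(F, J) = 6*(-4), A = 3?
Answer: -2131*sqrt(114)/3 ≈ -7584.3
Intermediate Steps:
R(F, J) = -24
n(u) = sqrt(3 - 4/u) (n(u) = sqrt(-4/u + 3) = sqrt(3 - 4/u))
n(R(A, 2))*(-4262) = sqrt(3 - 4/(-24))*(-4262) = sqrt(3 - 4*(-1/24))*(-4262) = sqrt(3 + 1/6)*(-4262) = sqrt(19/6)*(-4262) = (sqrt(114)/6)*(-4262) = -2131*sqrt(114)/3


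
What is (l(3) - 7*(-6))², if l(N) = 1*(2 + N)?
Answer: 2209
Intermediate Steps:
l(N) = 2 + N
(l(3) - 7*(-6))² = ((2 + 3) - 7*(-6))² = (5 + 42)² = 47² = 2209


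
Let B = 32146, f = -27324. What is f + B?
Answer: 4822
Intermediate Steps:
f + B = -27324 + 32146 = 4822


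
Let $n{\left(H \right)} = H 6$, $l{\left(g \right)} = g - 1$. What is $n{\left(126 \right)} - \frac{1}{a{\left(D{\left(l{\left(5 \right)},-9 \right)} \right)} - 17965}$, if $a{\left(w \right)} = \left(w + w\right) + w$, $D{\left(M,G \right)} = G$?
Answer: $\frac{13601953}{17992} \approx 756.0$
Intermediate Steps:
$l{\left(g \right)} = -1 + g$ ($l{\left(g \right)} = g - 1 = -1 + g$)
$a{\left(w \right)} = 3 w$ ($a{\left(w \right)} = 2 w + w = 3 w$)
$n{\left(H \right)} = 6 H$
$n{\left(126 \right)} - \frac{1}{a{\left(D{\left(l{\left(5 \right)},-9 \right)} \right)} - 17965} = 6 \cdot 126 - \frac{1}{3 \left(-9\right) - 17965} = 756 - \frac{1}{-27 - 17965} = 756 - \frac{1}{-17992} = 756 - - \frac{1}{17992} = 756 + \frac{1}{17992} = \frac{13601953}{17992}$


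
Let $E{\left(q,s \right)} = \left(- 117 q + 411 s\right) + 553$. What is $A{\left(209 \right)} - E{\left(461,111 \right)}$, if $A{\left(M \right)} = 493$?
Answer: $8256$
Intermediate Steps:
$E{\left(q,s \right)} = 553 - 117 q + 411 s$
$A{\left(209 \right)} - E{\left(461,111 \right)} = 493 - \left(553 - 53937 + 411 \cdot 111\right) = 493 - \left(553 - 53937 + 45621\right) = 493 - -7763 = 493 + 7763 = 8256$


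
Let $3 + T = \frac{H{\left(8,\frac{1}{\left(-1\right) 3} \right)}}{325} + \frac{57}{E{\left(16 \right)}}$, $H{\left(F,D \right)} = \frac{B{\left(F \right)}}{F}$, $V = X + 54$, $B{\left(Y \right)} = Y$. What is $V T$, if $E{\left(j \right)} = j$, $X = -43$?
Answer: $\frac{32351}{5200} \approx 6.2213$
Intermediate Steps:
$V = 11$ ($V = -43 + 54 = 11$)
$H{\left(F,D \right)} = 1$ ($H{\left(F,D \right)} = \frac{F}{F} = 1$)
$T = \frac{2941}{5200}$ ($T = -3 + \left(1 \cdot \frac{1}{325} + \frac{57}{16}\right) = -3 + \left(1 \cdot \frac{1}{325} + 57 \cdot \frac{1}{16}\right) = -3 + \left(\frac{1}{325} + \frac{57}{16}\right) = -3 + \frac{18541}{5200} = \frac{2941}{5200} \approx 0.56558$)
$V T = 11 \cdot \frac{2941}{5200} = \frac{32351}{5200}$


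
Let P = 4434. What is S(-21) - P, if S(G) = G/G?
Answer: -4433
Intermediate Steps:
S(G) = 1
S(-21) - P = 1 - 1*4434 = 1 - 4434 = -4433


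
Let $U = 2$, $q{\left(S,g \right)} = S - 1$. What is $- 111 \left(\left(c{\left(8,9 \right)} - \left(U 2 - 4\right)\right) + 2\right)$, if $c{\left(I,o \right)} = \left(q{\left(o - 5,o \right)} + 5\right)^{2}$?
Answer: $-7326$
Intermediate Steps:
$q{\left(S,g \right)} = -1 + S$
$c{\left(I,o \right)} = \left(-1 + o\right)^{2}$ ($c{\left(I,o \right)} = \left(\left(-1 + \left(o - 5\right)\right) + 5\right)^{2} = \left(\left(-1 + \left(-5 + o\right)\right) + 5\right)^{2} = \left(\left(-6 + o\right) + 5\right)^{2} = \left(-1 + o\right)^{2}$)
$- 111 \left(\left(c{\left(8,9 \right)} - \left(U 2 - 4\right)\right) + 2\right) = - 111 \left(\left(\left(-1 + 9\right)^{2} - \left(2 \cdot 2 - 4\right)\right) + 2\right) = - 111 \left(\left(8^{2} - \left(4 - 4\right)\right) + 2\right) = - 111 \left(\left(64 - 0\right) + 2\right) = - 111 \left(\left(64 + 0\right) + 2\right) = - 111 \left(64 + 2\right) = \left(-111\right) 66 = -7326$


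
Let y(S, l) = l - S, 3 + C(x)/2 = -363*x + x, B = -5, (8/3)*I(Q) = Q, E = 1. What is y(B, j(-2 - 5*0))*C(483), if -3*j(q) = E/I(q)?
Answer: -5711734/3 ≈ -1.9039e+6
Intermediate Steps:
I(Q) = 3*Q/8
C(x) = -6 - 724*x (C(x) = -6 + 2*(-363*x + x) = -6 + 2*(-362*x) = -6 - 724*x)
j(q) = -8/(9*q) (j(q) = -1/(3*(3*q/8)) = -8/(3*q)/3 = -8/(9*q))
y(B, j(-2 - 5*0))*C(483) = (-8/(9*(-2 - 5*0)) - 1*(-5))*(-6 - 724*483) = (-8/(9*(-2 + 0)) + 5)*(-6 - 349692) = (-8/9/(-2) + 5)*(-349698) = (-8/9*(-½) + 5)*(-349698) = (4/9 + 5)*(-349698) = (49/9)*(-349698) = -5711734/3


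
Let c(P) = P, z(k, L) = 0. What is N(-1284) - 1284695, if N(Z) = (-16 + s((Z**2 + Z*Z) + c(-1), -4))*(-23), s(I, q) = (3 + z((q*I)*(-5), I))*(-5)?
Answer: -1283982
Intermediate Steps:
s(I, q) = -15 (s(I, q) = (3 + 0)*(-5) = 3*(-5) = -15)
N(Z) = 713 (N(Z) = (-16 - 15)*(-23) = -31*(-23) = 713)
N(-1284) - 1284695 = 713 - 1284695 = -1283982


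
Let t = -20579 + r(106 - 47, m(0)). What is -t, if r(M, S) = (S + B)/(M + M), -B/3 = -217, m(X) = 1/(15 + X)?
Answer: 18207532/885 ≈ 20573.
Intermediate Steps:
B = 651 (B = -3*(-217) = 651)
r(M, S) = (651 + S)/(2*M) (r(M, S) = (S + 651)/(M + M) = (651 + S)/((2*M)) = (651 + S)*(1/(2*M)) = (651 + S)/(2*M))
t = -18207532/885 (t = -20579 + (651 + 1/(15 + 0))/(2*(106 - 47)) = -20579 + (½)*(651 + 1/15)/59 = -20579 + (½)*(1/59)*(651 + 1/15) = -20579 + (½)*(1/59)*(9766/15) = -20579 + 4883/885 = -18207532/885 ≈ -20573.)
-t = -1*(-18207532/885) = 18207532/885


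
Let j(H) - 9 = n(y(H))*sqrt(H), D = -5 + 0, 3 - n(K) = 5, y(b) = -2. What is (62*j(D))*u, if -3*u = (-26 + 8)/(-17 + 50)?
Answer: 1116/11 - 248*I*sqrt(5)/11 ≈ 101.45 - 50.413*I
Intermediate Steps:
n(K) = -2 (n(K) = 3 - 1*5 = 3 - 5 = -2)
D = -5
j(H) = 9 - 2*sqrt(H)
u = 2/11 (u = -(-26 + 8)/(3*(-17 + 50)) = -(-6)/33 = -1/3*(-6/11) = 2/11 ≈ 0.18182)
(62*j(D))*u = (62*(9 - 2*I*sqrt(5)))*(2/11) = (558 - 124*I*sqrt(5))*(2/11) = 1116/11 - 248*I*sqrt(5)/11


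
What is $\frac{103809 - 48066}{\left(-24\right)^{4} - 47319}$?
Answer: $\frac{18581}{94819} \approx 0.19596$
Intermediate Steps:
$\frac{103809 - 48066}{\left(-24\right)^{4} - 47319} = \frac{55743}{331776 - 47319} = \frac{55743}{284457} = 55743 \cdot \frac{1}{284457} = \frac{18581}{94819}$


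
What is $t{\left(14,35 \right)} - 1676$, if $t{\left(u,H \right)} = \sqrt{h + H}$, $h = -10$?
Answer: $-1671$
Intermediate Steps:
$t{\left(u,H \right)} = \sqrt{-10 + H}$
$t{\left(14,35 \right)} - 1676 = \sqrt{-10 + 35} - 1676 = \sqrt{25} - 1676 = 5 - 1676 = -1671$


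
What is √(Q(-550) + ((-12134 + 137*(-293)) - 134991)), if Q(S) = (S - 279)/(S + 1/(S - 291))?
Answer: I*√40065880087659727/462551 ≈ 432.74*I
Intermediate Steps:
Q(S) = (-279 + S)/(S + 1/(-291 + S))
√(Q(-550) + ((-12134 + 137*(-293)) - 134991)) = √((81189 + (-550)² - 570*(-550))/(1 + (-550)² - 291*(-550)) + ((-12134 + 137*(-293)) - 134991)) = √((81189 + 302500 + 313500)/(1 + 302500 + 160050) + ((-12134 - 40141) - 134991)) = √(697189/462551 + (-52275 - 134991)) = √((1/462551)*697189 - 187266) = √(697189/462551 - 187266) = √(-86619378377/462551) = I*√40065880087659727/462551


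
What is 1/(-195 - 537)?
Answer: -1/732 ≈ -0.0013661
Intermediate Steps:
1/(-195 - 537) = 1/(-732) = -1/732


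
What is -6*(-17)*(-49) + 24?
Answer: -4974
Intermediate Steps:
-6*(-17)*(-49) + 24 = 102*(-49) + 24 = -4998 + 24 = -4974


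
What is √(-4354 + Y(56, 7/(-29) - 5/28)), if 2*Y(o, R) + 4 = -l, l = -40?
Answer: 4*I*√271 ≈ 65.848*I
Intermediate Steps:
Y(o, R) = 18 (Y(o, R) = -2 + (-1*(-40))/2 = -2 + (½)*40 = -2 + 20 = 18)
√(-4354 + Y(56, 7/(-29) - 5/28)) = √(-4354 + 18) = √(-4336) = 4*I*√271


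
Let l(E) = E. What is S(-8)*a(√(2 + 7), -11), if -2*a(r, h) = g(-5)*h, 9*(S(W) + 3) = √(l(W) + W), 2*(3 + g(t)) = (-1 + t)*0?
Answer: 99/2 - 22*I/3 ≈ 49.5 - 7.3333*I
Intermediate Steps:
g(t) = -3 (g(t) = -3 + ((-1 + t)*0)/2 = -3 + (½)*0 = -3 + 0 = -3)
S(W) = -3 + √2*√W/9 (S(W) = -3 + √(W + W)/9 = -3 + √(2*W)/9 = -3 + (√2*√W)/9 = -3 + √2*√W/9)
a(r, h) = 3*h/2 (a(r, h) = -(-3)*h/2 = 3*h/2)
S(-8)*a(√(2 + 7), -11) = (-3 + √2*√(-8)/9)*((3/2)*(-11)) = (-3 + √2*(2*I*√2)/9)*(-33/2) = (-3 + 4*I/9)*(-33/2) = 99/2 - 22*I/3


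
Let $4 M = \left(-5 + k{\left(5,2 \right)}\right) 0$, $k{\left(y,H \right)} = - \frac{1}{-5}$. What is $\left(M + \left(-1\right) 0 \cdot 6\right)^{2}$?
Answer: $0$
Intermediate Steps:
$k{\left(y,H \right)} = \frac{1}{5}$ ($k{\left(y,H \right)} = \left(-1\right) \left(- \frac{1}{5}\right) = \frac{1}{5}$)
$M = 0$ ($M = \frac{\left(-5 + \frac{1}{5}\right) 0}{4} = \frac{\left(- \frac{24}{5}\right) 0}{4} = \frac{1}{4} \cdot 0 = 0$)
$\left(M + \left(-1\right) 0 \cdot 6\right)^{2} = \left(0 + \left(-1\right) 0 \cdot 6\right)^{2} = \left(0 + 0 \cdot 6\right)^{2} = \left(0 + 0\right)^{2} = 0^{2} = 0$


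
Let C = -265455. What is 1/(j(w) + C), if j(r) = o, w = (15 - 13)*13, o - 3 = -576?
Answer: -1/266028 ≈ -3.7590e-6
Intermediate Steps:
o = -573 (o = 3 - 576 = -573)
w = 26 (w = 2*13 = 26)
j(r) = -573
1/(j(w) + C) = 1/(-573 - 265455) = 1/(-266028) = -1/266028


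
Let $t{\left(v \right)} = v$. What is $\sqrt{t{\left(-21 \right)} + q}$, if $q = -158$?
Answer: $i \sqrt{179} \approx 13.379 i$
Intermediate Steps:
$\sqrt{t{\left(-21 \right)} + q} = \sqrt{-21 - 158} = \sqrt{-179} = i \sqrt{179}$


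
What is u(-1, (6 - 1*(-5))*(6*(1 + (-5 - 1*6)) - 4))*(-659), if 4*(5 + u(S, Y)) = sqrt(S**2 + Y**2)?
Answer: 3295 - 659*sqrt(495617)/4 ≈ -1.1269e+5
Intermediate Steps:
u(S, Y) = -5 + sqrt(S**2 + Y**2)/4
u(-1, (6 - 1*(-5))*(6*(1 + (-5 - 1*6)) - 4))*(-659) = (-5 + sqrt((-1)**2 + ((6 - 1*(-5))*(6*(1 + (-5 - 1*6)) - 4))**2)/4)*(-659) = (-5 + sqrt(1 + ((6 + 5)*(6*(1 + (-5 - 6)) - 4))**2)/4)*(-659) = (-5 + sqrt(1 + (11*(6*(1 - 11) - 4))**2)/4)*(-659) = (-5 + sqrt(1 + (11*(6*(-10) - 4))**2)/4)*(-659) = (-5 + sqrt(1 + (11*(-60 - 4))**2)/4)*(-659) = (-5 + sqrt(1 + (11*(-64))**2)/4)*(-659) = (-5 + sqrt(1 + (-704)**2)/4)*(-659) = (-5 + sqrt(1 + 495616)/4)*(-659) = (-5 + sqrt(495617)/4)*(-659) = 3295 - 659*sqrt(495617)/4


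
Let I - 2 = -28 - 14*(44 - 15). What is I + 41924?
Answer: 41492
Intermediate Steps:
I = -432 (I = 2 + (-28 - 14*(44 - 15)) = 2 + (-28 - 14*29) = 2 + (-28 - 406) = 2 - 434 = -432)
I + 41924 = -432 + 41924 = 41492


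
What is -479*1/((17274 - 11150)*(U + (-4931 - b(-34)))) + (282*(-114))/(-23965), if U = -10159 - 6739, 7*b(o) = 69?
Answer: 30096656293589/22435748487520 ≈ 1.3415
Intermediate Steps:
b(o) = 69/7 (b(o) = (⅐)*69 = 69/7)
U = -16898
-479*1/((17274 - 11150)*(U + (-4931 - b(-34)))) + (282*(-114))/(-23965) = -479*1/((-16898 + (-4931 - 1*69/7))*(17274 - 11150)) + (282*(-114))/(-23965) = -479*1/(6124*(-16898 + (-4931 - 69/7))) - 32148*(-1/23965) = -479*1/(6124*(-16898 - 34586/7)) + 32148/23965 = -479/(6124*(-152872/7)) + 32148/23965 = -479/(-936188128/7) + 32148/23965 = -479*(-7/936188128) + 32148/23965 = 3353/936188128 + 32148/23965 = 30096656293589/22435748487520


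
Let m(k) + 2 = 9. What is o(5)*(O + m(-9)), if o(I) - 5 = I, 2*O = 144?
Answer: 790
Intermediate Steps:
O = 72 (O = (½)*144 = 72)
m(k) = 7 (m(k) = -2 + 9 = 7)
o(I) = 5 + I
o(5)*(O + m(-9)) = (5 + 5)*(72 + 7) = 10*79 = 790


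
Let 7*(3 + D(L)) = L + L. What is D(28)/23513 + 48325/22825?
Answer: 45455194/21467369 ≈ 2.1174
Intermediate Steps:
D(L) = -3 + 2*L/7 (D(L) = -3 + (L + L)/7 = -3 + (2*L)/7 = -3 + 2*L/7)
D(28)/23513 + 48325/22825 = (-3 + (2/7)*28)/23513 + 48325/22825 = (-3 + 8)*(1/23513) + 48325*(1/22825) = 5*(1/23513) + 1933/913 = 5/23513 + 1933/913 = 45455194/21467369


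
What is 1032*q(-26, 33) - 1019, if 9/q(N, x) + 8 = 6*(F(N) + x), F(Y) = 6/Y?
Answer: -594461/613 ≈ -969.76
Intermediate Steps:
q(N, x) = 9/(-8 + 6*x + 36/N) (q(N, x) = 9/(-8 + 6*(6/N + x)) = 9/(-8 + 6*(x + 6/N)) = 9/(-8 + (6*x + 36/N)) = 9/(-8 + 6*x + 36/N))
1032*q(-26, 33) - 1019 = 1032*((9/2)*(-26)/(18 - 26*(-4 + 3*33))) - 1019 = 1032*((9/2)*(-26)/(18 - 26*(-4 + 99))) - 1019 = 1032*((9/2)*(-26)/(18 - 26*95)) - 1019 = 1032*((9/2)*(-26)/(18 - 2470)) - 1019 = 1032*((9/2)*(-26)/(-2452)) - 1019 = 1032*((9/2)*(-26)*(-1/2452)) - 1019 = 1032*(117/2452) - 1019 = 30186/613 - 1019 = -594461/613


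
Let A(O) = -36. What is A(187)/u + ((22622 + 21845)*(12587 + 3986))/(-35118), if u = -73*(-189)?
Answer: -376582309825/17945298 ≈ -20985.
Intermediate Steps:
u = 13797
A(187)/u + ((22622 + 21845)*(12587 + 3986))/(-35118) = -36/13797 + ((22622 + 21845)*(12587 + 3986))/(-35118) = -36*1/13797 + (44467*16573)*(-1/35118) = -4/1533 + 736951591*(-1/35118) = -4/1533 - 736951591/35118 = -376582309825/17945298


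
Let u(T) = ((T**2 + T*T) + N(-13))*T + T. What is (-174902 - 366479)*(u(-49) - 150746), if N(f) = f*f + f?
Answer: 213161730797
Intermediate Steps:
N(f) = f + f**2 (N(f) = f**2 + f = f + f**2)
u(T) = T + T*(156 + 2*T**2) (u(T) = ((T**2 + T*T) - 13*(1 - 13))*T + T = ((T**2 + T**2) - 13*(-12))*T + T = (2*T**2 + 156)*T + T = (156 + 2*T**2)*T + T = T*(156 + 2*T**2) + T = T + T*(156 + 2*T**2))
(-174902 - 366479)*(u(-49) - 150746) = (-174902 - 366479)*(-49*(157 + 2*(-49)**2) - 150746) = -541381*(-49*(157 + 2*2401) - 150746) = -541381*(-49*(157 + 4802) - 150746) = -541381*(-49*4959 - 150746) = -541381*(-242991 - 150746) = -541381*(-393737) = 213161730797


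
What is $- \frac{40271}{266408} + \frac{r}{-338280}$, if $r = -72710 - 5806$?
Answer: $\frac{303934027}{3755020760} \approx 0.080941$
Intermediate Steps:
$r = -78516$ ($r = -72710 - 5806 = -78516$)
$- \frac{40271}{266408} + \frac{r}{-338280} = - \frac{40271}{266408} - \frac{78516}{-338280} = \left(-40271\right) \frac{1}{266408} - - \frac{6543}{28190} = - \frac{40271}{266408} + \frac{6543}{28190} = \frac{303934027}{3755020760}$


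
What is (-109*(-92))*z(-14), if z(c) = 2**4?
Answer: 160448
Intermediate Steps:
z(c) = 16
(-109*(-92))*z(-14) = -109*(-92)*16 = 10028*16 = 160448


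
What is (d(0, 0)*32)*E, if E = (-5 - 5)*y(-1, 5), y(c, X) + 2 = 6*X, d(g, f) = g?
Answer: 0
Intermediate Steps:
y(c, X) = -2 + 6*X
E = -280 (E = (-5 - 5)*(-2 + 6*5) = -10*(-2 + 30) = -10*28 = -280)
(d(0, 0)*32)*E = (0*32)*(-280) = 0*(-280) = 0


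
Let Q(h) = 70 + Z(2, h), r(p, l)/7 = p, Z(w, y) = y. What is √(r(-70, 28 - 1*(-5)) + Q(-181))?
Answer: I*√601 ≈ 24.515*I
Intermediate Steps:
r(p, l) = 7*p
Q(h) = 70 + h
√(r(-70, 28 - 1*(-5)) + Q(-181)) = √(7*(-70) + (70 - 181)) = √(-490 - 111) = √(-601) = I*√601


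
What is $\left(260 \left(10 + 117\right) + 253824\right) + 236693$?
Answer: $523537$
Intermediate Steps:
$\left(260 \left(10 + 117\right) + 253824\right) + 236693 = \left(260 \cdot 127 + 253824\right) + 236693 = \left(33020 + 253824\right) + 236693 = 286844 + 236693 = 523537$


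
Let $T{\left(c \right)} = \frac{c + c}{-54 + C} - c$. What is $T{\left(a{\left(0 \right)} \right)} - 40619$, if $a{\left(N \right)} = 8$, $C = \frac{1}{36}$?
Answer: $- \frac{78938837}{1943} \approx -40627.0$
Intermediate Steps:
$C = \frac{1}{36} \approx 0.027778$
$T{\left(c \right)} = - \frac{2015 c}{1943}$ ($T{\left(c \right)} = \frac{c + c}{-54 + \frac{1}{36}} - c = \frac{2 c}{- \frac{1943}{36}} - c = 2 c \left(- \frac{36}{1943}\right) - c = - \frac{72 c}{1943} - c = - \frac{2015 c}{1943}$)
$T{\left(a{\left(0 \right)} \right)} - 40619 = \left(- \frac{2015}{1943}\right) 8 - 40619 = - \frac{16120}{1943} - 40619 = - \frac{78938837}{1943}$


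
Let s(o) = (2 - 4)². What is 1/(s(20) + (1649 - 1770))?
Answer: -1/117 ≈ -0.0085470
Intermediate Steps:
s(o) = 4 (s(o) = (-2)² = 4)
1/(s(20) + (1649 - 1770)) = 1/(4 + (1649 - 1770)) = 1/(4 - 121) = 1/(-117) = -1/117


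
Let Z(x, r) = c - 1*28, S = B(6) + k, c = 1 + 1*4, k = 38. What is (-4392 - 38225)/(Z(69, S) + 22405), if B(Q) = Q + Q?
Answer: -2243/1178 ≈ -1.9041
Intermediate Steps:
B(Q) = 2*Q
c = 5 (c = 1 + 4 = 5)
S = 50 (S = 2*6 + 38 = 12 + 38 = 50)
Z(x, r) = -23 (Z(x, r) = 5 - 1*28 = 5 - 28 = -23)
(-4392 - 38225)/(Z(69, S) + 22405) = (-4392 - 38225)/(-23 + 22405) = -42617/22382 = -42617*1/22382 = -2243/1178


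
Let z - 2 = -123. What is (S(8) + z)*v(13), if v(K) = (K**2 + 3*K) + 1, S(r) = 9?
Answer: -23408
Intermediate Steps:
z = -121 (z = 2 - 123 = -121)
v(K) = 1 + K**2 + 3*K
(S(8) + z)*v(13) = (9 - 121)*(1 + 13**2 + 3*13) = -112*(1 + 169 + 39) = -112*209 = -23408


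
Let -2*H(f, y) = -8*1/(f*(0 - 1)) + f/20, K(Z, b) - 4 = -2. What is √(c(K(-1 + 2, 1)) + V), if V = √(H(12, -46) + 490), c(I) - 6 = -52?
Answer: √(-41400 + 30*√440430)/30 ≈ 4.8866*I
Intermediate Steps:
K(Z, b) = 2 (K(Z, b) = 4 - 2 = 2)
c(I) = -46 (c(I) = 6 - 52 = -46)
H(f, y) = -4/f - f/40 (H(f, y) = -(-8*1/(f*(0 - 1)) + f/20)/2 = -(-8*(-1/f) + f*(1/20))/2 = -(-(-8)/f + f/20)/2 = -(8/f + f/20)/2 = -4/f - f/40)
V = √440430/30 (V = √((-4/12 - 1/40*12) + 490) = √((-4*1/12 - 3/10) + 490) = √((-⅓ - 3/10) + 490) = √(-19/30 + 490) = √(14681/30) = √440430/30 ≈ 22.122)
√(c(K(-1 + 2, 1)) + V) = √(-46 + √440430/30)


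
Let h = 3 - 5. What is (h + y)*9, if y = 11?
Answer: 81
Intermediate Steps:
h = -2
(h + y)*9 = (-2 + 11)*9 = 9*9 = 81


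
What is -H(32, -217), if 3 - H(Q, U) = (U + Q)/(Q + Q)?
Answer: -377/64 ≈ -5.8906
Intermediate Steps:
H(Q, U) = 3 - (Q + U)/(2*Q) (H(Q, U) = 3 - (U + Q)/(Q + Q) = 3 - (Q + U)/(2*Q))
-H(32, -217) = -(-1*(-217) + 5*32)/(2*32) = -(217 + 160)/(2*32) = -377/(2*32) = -1*377/64 = -377/64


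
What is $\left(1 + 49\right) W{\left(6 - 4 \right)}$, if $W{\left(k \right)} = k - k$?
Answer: $0$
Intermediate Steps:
$W{\left(k \right)} = 0$
$\left(1 + 49\right) W{\left(6 - 4 \right)} = \left(1 + 49\right) 0 = 50 \cdot 0 = 0$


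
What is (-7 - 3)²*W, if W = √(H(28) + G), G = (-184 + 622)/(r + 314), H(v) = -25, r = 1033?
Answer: 300*I*√552719/449 ≈ 496.74*I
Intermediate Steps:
G = 146/449 (G = (-184 + 622)/(1033 + 314) = 438/1347 = 438*(1/1347) = 146/449 ≈ 0.32517)
W = 3*I*√552719/449 (W = √(-25 + 146/449) = √(-11079/449) = 3*I*√552719/449 ≈ 4.9674*I)
(-7 - 3)²*W = (-7 - 3)²*(3*I*√552719/449) = (-10)²*(3*I*√552719/449) = 100*(3*I*√552719/449) = 300*I*√552719/449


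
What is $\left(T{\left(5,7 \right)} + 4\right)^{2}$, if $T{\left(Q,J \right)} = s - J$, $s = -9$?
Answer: $144$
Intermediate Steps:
$T{\left(Q,J \right)} = -9 - J$
$\left(T{\left(5,7 \right)} + 4\right)^{2} = \left(\left(-9 - 7\right) + 4\right)^{2} = \left(-16 + 4\right)^{2} = \left(-12\right)^{2} = 144$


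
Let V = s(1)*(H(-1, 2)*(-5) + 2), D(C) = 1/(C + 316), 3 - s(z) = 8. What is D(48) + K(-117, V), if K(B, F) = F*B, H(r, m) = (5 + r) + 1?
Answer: -4897619/364 ≈ -13455.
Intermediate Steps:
H(r, m) = 6 + r
s(z) = -5 (s(z) = 3 - 1*8 = 3 - 8 = -5)
D(C) = 1/(316 + C)
V = 115 (V = -5*((6 - 1)*(-5) + 2) = -5*(5*(-5) + 2) = -5*(-25 + 2) = -5*(-23) = 115)
K(B, F) = B*F
D(48) + K(-117, V) = 1/(316 + 48) - 117*115 = 1/364 - 13455 = -4897619/364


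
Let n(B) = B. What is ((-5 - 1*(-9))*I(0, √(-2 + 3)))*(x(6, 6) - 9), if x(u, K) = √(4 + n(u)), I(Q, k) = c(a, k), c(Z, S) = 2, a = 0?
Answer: -72 + 8*√10 ≈ -46.702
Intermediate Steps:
I(Q, k) = 2
x(u, K) = √(4 + u)
((-5 - 1*(-9))*I(0, √(-2 + 3)))*(x(6, 6) - 9) = ((-5 - 1*(-9))*2)*(√(4 + 6) - 9) = ((-5 + 9)*2)*(√10 - 9) = (4*2)*(-9 + √10) = 8*(-9 + √10) = -72 + 8*√10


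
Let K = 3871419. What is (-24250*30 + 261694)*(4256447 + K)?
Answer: -3786008749996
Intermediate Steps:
(-24250*30 + 261694)*(4256447 + K) = (-24250*30 + 261694)*(4256447 + 3871419) = (-727500 + 261694)*8127866 = -465806*8127866 = -3786008749996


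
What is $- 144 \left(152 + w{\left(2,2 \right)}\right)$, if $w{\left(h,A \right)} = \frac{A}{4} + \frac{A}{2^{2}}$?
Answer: $-22032$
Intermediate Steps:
$w{\left(h,A \right)} = \frac{A}{2}$ ($w{\left(h,A \right)} = A \frac{1}{4} + \frac{A}{4} = \frac{A}{4} + A \frac{1}{4} = \frac{A}{4} + \frac{A}{4} = \frac{A}{2}$)
$- 144 \left(152 + w{\left(2,2 \right)}\right) = - 144 \left(152 + \frac{1}{2} \cdot 2\right) = - 144 \left(152 + 1\right) = \left(-144\right) 153 = -22032$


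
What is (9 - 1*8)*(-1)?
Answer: -1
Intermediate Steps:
(9 - 1*8)*(-1) = (9 - 8)*(-1) = 1*(-1) = -1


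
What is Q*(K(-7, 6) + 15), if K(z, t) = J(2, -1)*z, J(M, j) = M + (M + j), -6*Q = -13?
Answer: -13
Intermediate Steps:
Q = 13/6 (Q = -⅙*(-13) = 13/6 ≈ 2.1667)
J(M, j) = j + 2*M
K(z, t) = 3*z (K(z, t) = (-1 + 2*2)*z = (-1 + 4)*z = 3*z)
Q*(K(-7, 6) + 15) = 13*(3*(-7) + 15)/6 = 13*(-21 + 15)/6 = (13/6)*(-6) = -13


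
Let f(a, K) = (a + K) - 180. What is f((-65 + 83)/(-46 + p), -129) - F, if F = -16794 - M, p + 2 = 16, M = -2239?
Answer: 227927/16 ≈ 14245.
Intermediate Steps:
p = 14 (p = -2 + 16 = 14)
f(a, K) = -180 + K + a (f(a, K) = (K + a) - 180 = -180 + K + a)
F = -14555 (F = -16794 - 1*(-2239) = -16794 + 2239 = -14555)
f((-65 + 83)/(-46 + p), -129) - F = (-180 - 129 + (-65 + 83)/(-46 + 14)) - 1*(-14555) = (-180 - 129 + 18/(-32)) + 14555 = (-180 - 129 + 18*(-1/32)) + 14555 = (-180 - 129 - 9/16) + 14555 = -4953/16 + 14555 = 227927/16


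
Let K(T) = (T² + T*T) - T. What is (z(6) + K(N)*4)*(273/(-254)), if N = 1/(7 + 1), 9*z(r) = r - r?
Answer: 819/2032 ≈ 0.40305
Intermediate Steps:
z(r) = 0 (z(r) = (r - r)/9 = (⅑)*0 = 0)
N = ⅛ (N = 1/8 = ⅛ ≈ 0.12500)
K(T) = -T + 2*T² (K(T) = (T² + T²) - T = 2*T² - T = -T + 2*T²)
(z(6) + K(N)*4)*(273/(-254)) = (0 + ((-1 + 2*(⅛))/8)*4)*(273/(-254)) = (0 + ((-1 + ¼)/8)*4)*(273*(-1/254)) = (0 + ((⅛)*(-¾))*4)*(-273/254) = (0 - 3/32*4)*(-273/254) = (0 - 3/8)*(-273/254) = -3/8*(-273/254) = 819/2032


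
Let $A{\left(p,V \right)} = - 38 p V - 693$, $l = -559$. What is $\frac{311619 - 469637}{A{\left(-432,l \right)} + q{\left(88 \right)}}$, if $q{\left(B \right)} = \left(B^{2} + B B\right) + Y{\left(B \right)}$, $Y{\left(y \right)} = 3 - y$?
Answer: $\frac{79009}{4580917} \approx 0.017247$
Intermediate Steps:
$q{\left(B \right)} = 3 - B + 2 B^{2}$ ($q{\left(B \right)} = \left(B^{2} + B B\right) - \left(-3 + B\right) = \left(B^{2} + B^{2}\right) - \left(-3 + B\right) = 2 B^{2} - \left(-3 + B\right) = 3 - B + 2 B^{2}$)
$A{\left(p,V \right)} = -693 - 38 V p$ ($A{\left(p,V \right)} = - 38 V p - 693 = -693 - 38 V p$)
$\frac{311619 - 469637}{A{\left(-432,l \right)} + q{\left(88 \right)}} = \frac{311619 - 469637}{\left(-693 - \left(-21242\right) \left(-432\right)\right) + \left(3 - 88 + 2 \cdot 88^{2}\right)} = - \frac{158018}{\left(-693 - 9176544\right) + \left(3 - 88 + 2 \cdot 7744\right)} = - \frac{158018}{-9177237 + \left(3 - 88 + 15488\right)} = - \frac{158018}{-9177237 + 15403} = - \frac{158018}{-9161834} = \left(-158018\right) \left(- \frac{1}{9161834}\right) = \frac{79009}{4580917}$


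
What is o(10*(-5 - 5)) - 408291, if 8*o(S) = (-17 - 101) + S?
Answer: -1633273/4 ≈ -4.0832e+5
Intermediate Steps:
o(S) = -59/4 + S/8 (o(S) = ((-17 - 101) + S)/8 = (-118 + S)/8 = -59/4 + S/8)
o(10*(-5 - 5)) - 408291 = (-59/4 + (10*(-5 - 5))/8) - 408291 = (-59/4 + (10*(-10))/8) - 408291 = (-59/4 + (⅛)*(-100)) - 408291 = (-59/4 - 25/2) - 408291 = -109/4 - 408291 = -1633273/4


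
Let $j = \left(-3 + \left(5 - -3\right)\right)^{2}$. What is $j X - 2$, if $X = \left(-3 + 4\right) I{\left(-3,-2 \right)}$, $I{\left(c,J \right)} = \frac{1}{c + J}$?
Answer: $-7$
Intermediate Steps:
$I{\left(c,J \right)} = \frac{1}{J + c}$
$j = 25$ ($j = \left(-3 + \left(5 + 3\right)\right)^{2} = \left(-3 + 8\right)^{2} = 5^{2} = 25$)
$X = - \frac{1}{5}$ ($X = \frac{-3 + 4}{-2 - 3} = 1 \frac{1}{-5} = 1 \left(- \frac{1}{5}\right) = - \frac{1}{5} \approx -0.2$)
$j X - 2 = 25 \left(- \frac{1}{5}\right) - 2 = -5 - 2 = -7$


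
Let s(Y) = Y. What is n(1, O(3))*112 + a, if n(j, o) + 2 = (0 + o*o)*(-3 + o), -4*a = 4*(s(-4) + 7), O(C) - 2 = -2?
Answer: -227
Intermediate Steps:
O(C) = 0 (O(C) = 2 - 2 = 0)
a = -3 (a = -(-4 + 7) = -3 ≈ -3.0000)
n(j, o) = -2 + o²*(-3 + o) (n(j, o) = -2 + (0 + o*o)*(-3 + o) = -2 + (0 + o²)*(-3 + o) = -2 + o²*(-3 + o))
n(1, O(3))*112 + a = (-2 + 0³ - 3*0²)*112 - 3 = (-2 + 0 - 3*0)*112 - 3 = (-2 + 0 + 0)*112 - 3 = -2*112 - 3 = -224 - 3 = -227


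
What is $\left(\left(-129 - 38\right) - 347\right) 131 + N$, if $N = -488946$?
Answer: $-556280$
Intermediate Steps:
$\left(\left(-129 - 38\right) - 347\right) 131 + N = \left(\left(-129 - 38\right) - 347\right) 131 - 488946 = \left(-167 - 347\right) 131 - 488946 = \left(-514\right) 131 - 488946 = -67334 - 488946 = -556280$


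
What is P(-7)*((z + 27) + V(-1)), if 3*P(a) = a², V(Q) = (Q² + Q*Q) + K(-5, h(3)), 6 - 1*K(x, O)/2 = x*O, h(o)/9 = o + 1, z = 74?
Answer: 23275/3 ≈ 7758.3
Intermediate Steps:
h(o) = 9 + 9*o (h(o) = 9*(o + 1) = 9*(1 + o) = 9 + 9*o)
K(x, O) = 12 - 2*O*x (K(x, O) = 12 - 2*x*O = 12 - 2*O*x)
V(Q) = 372 + 2*Q² (V(Q) = (Q² + Q*Q) + (12 - 2*(9 + 9*3)*(-5)) = (Q² + Q²) + (12 - 2*(9 + 27)*(-5)) = 2*Q² + (12 - 2*36*(-5)) = 2*Q² + (12 + 360) = 2*Q² + 372 = 372 + 2*Q²)
P(a) = a²/3
P(-7)*((z + 27) + V(-1)) = ((⅓)*(-7)²)*((74 + 27) + (372 + 2*(-1)²)) = ((⅓)*49)*(101 + (372 + 2*1)) = 49*(101 + (372 + 2))/3 = 49*(101 + 374)/3 = (49/3)*475 = 23275/3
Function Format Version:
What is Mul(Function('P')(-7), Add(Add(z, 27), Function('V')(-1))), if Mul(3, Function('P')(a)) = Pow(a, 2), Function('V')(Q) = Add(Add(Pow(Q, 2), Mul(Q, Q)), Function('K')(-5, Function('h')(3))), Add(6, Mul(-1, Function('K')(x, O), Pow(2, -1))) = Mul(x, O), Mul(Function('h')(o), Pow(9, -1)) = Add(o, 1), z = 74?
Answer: Rational(23275, 3) ≈ 7758.3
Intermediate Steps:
Function('h')(o) = Add(9, Mul(9, o)) (Function('h')(o) = Mul(9, Add(o, 1)) = Mul(9, Add(1, o)) = Add(9, Mul(9, o)))
Function('K')(x, O) = Add(12, Mul(-2, O, x)) (Function('K')(x, O) = Add(12, Mul(-2, Mul(x, O))) = Add(12, Mul(-2, Mul(O, x))) = Add(12, Mul(-2, O, x)))
Function('V')(Q) = Add(372, Mul(2, Pow(Q, 2))) (Function('V')(Q) = Add(Add(Pow(Q, 2), Mul(Q, Q)), Add(12, Mul(-2, Add(9, Mul(9, 3)), -5))) = Add(Add(Pow(Q, 2), Pow(Q, 2)), Add(12, Mul(-2, Add(9, 27), -5))) = Add(Mul(2, Pow(Q, 2)), Add(12, Mul(-2, 36, -5))) = Add(Mul(2, Pow(Q, 2)), Add(12, 360)) = Add(Mul(2, Pow(Q, 2)), 372) = Add(372, Mul(2, Pow(Q, 2))))
Function('P')(a) = Mul(Rational(1, 3), Pow(a, 2))
Mul(Function('P')(-7), Add(Add(z, 27), Function('V')(-1))) = Mul(Mul(Rational(1, 3), Pow(-7, 2)), Add(Add(74, 27), Add(372, Mul(2, Pow(-1, 2))))) = Mul(Mul(Rational(1, 3), 49), Add(101, Add(372, Mul(2, 1)))) = Mul(Rational(49, 3), Add(101, Add(372, 2))) = Mul(Rational(49, 3), Add(101, 374)) = Mul(Rational(49, 3), 475) = Rational(23275, 3)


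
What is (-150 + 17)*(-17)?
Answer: 2261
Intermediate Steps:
(-150 + 17)*(-17) = -133*(-17) = 2261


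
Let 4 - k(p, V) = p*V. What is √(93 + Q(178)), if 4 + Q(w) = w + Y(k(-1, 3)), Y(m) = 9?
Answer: 2*√69 ≈ 16.613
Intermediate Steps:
k(p, V) = 4 - V*p (k(p, V) = 4 - p*V = 4 - V*p)
Q(w) = 5 + w (Q(w) = -4 + (w + 9) = -4 + (9 + w) = 5 + w)
√(93 + Q(178)) = √(93 + (5 + 178)) = √(93 + 183) = √276 = 2*√69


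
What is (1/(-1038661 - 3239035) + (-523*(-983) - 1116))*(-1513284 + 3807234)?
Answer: 2516954174731065825/2138848 ≈ 1.1768e+12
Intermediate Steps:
(1/(-1038661 - 3239035) + (-523*(-983) - 1116))*(-1513284 + 3807234) = (1/(-4277696) + (514109 - 1116))*2293950 = (-1/4277696 + 512993)*2293950 = (2194428104127/4277696)*2293950 = 2516954174731065825/2138848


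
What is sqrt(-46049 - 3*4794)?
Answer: I*sqrt(60431) ≈ 245.83*I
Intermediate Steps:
sqrt(-46049 - 3*4794) = sqrt(-46049 - 14382) = sqrt(-60431) = I*sqrt(60431)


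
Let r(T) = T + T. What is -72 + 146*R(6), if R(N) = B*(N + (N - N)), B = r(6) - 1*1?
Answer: 9564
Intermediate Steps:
r(T) = 2*T
B = 11 (B = 2*6 - 1*1 = 12 - 1 = 11)
R(N) = 11*N (R(N) = 11*(N + (N - N)) = 11*(N + 0) = 11*N)
-72 + 146*R(6) = -72 + 146*(11*6) = -72 + 146*66 = -72 + 9636 = 9564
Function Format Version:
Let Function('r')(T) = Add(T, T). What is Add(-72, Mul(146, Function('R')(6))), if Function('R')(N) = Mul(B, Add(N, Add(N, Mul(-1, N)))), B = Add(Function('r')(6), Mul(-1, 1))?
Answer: 9564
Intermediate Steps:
Function('r')(T) = Mul(2, T)
B = 11 (B = Add(Mul(2, 6), Mul(-1, 1)) = Add(12, -1) = 11)
Function('R')(N) = Mul(11, N) (Function('R')(N) = Mul(11, Add(N, Add(N, Mul(-1, N)))) = Mul(11, Add(N, 0)) = Mul(11, N))
Add(-72, Mul(146, Function('R')(6))) = Add(-72, Mul(146, Mul(11, 6))) = Add(-72, Mul(146, 66)) = Add(-72, 9636) = 9564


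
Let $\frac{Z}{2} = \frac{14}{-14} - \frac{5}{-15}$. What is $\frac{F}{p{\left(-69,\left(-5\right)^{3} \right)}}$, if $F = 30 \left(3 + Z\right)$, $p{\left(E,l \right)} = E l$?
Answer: $\frac{2}{345} \approx 0.0057971$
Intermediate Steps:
$Z = - \frac{4}{3}$ ($Z = 2 \left(\frac{14}{-14} - \frac{5}{-15}\right) = 2 \left(14 \left(- \frac{1}{14}\right) - - \frac{1}{3}\right) = 2 \left(-1 + \frac{1}{3}\right) = 2 \left(- \frac{2}{3}\right) = - \frac{4}{3} \approx -1.3333$)
$F = 50$ ($F = 30 \left(3 - \frac{4}{3}\right) = 30 \cdot \frac{5}{3} = 50$)
$\frac{F}{p{\left(-69,\left(-5\right)^{3} \right)}} = \frac{50}{\left(-69\right) \left(-5\right)^{3}} = \frac{50}{\left(-69\right) \left(-125\right)} = \frac{50}{8625} = 50 \cdot \frac{1}{8625} = \frac{2}{345}$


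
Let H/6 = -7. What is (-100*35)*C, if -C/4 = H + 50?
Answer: 112000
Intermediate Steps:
H = -42 (H = 6*(-7) = -42)
C = -32 (C = -4*(-42 + 50) = -4*8 = -32)
(-100*35)*C = -100*35*(-32) = -3500*(-32) = 112000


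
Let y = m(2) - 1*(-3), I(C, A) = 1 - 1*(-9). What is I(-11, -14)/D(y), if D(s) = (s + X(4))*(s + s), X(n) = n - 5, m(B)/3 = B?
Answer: 5/72 ≈ 0.069444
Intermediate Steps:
m(B) = 3*B
X(n) = -5 + n
I(C, A) = 10 (I(C, A) = 1 + 9 = 10)
y = 9 (y = 3*2 - 1*(-3) = 6 + 3 = 9)
D(s) = 2*s*(-1 + s) (D(s) = (s + (-5 + 4))*(s + s) = (s - 1)*(2*s) = (-1 + s)*(2*s) = 2*s*(-1 + s))
I(-11, -14)/D(y) = 10/((2*9*(-1 + 9))) = 10/((2*9*8)) = 10/144 = 10*(1/144) = 5/72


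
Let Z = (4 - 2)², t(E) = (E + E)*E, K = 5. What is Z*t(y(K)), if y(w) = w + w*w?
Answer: 7200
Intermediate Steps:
y(w) = w + w²
t(E) = 2*E² (t(E) = (2*E)*E = 2*E²)
Z = 4 (Z = 2² = 4)
Z*t(y(K)) = 4*(2*(5*(1 + 5))²) = 4*(2*(5*6)²) = 4*(2*30²) = 4*(2*900) = 4*1800 = 7200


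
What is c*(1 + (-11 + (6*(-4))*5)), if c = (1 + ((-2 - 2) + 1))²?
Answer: -520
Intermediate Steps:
c = 4 (c = (1 + (-4 + 1))² = (1 - 3)² = (-2)² = 4)
c*(1 + (-11 + (6*(-4))*5)) = 4*(1 + (-11 + (6*(-4))*5)) = 4*(1 + (-11 - 24*5)) = 4*(1 + (-11 - 120)) = 4*(1 - 131) = 4*(-130) = -520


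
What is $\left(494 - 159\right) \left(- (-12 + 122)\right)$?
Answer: $-36850$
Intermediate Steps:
$\left(494 - 159\right) \left(- (-12 + 122)\right) = 335 \left(\left(-1\right) 110\right) = 335 \left(-110\right) = -36850$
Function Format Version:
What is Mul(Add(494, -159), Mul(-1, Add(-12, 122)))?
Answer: -36850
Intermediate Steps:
Mul(Add(494, -159), Mul(-1, Add(-12, 122))) = Mul(335, Mul(-1, 110)) = Mul(335, -110) = -36850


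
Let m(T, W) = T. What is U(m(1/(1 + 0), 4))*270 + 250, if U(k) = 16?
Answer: 4570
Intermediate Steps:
U(m(1/(1 + 0), 4))*270 + 250 = 16*270 + 250 = 4320 + 250 = 4570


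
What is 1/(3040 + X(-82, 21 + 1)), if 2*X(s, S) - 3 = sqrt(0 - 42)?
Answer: 1738/5286133 - 2*I*sqrt(42)/37002931 ≈ 0.00032878 - 3.5028e-7*I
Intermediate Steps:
X(s, S) = 3/2 + I*sqrt(42)/2 (X(s, S) = 3/2 + sqrt(0 - 42)/2 = 3/2 + sqrt(-42)/2 = 3/2 + (I*sqrt(42))/2 = 3/2 + I*sqrt(42)/2)
1/(3040 + X(-82, 21 + 1)) = 1/(3040 + (3/2 + I*sqrt(42)/2)) = 1/(6083/2 + I*sqrt(42)/2)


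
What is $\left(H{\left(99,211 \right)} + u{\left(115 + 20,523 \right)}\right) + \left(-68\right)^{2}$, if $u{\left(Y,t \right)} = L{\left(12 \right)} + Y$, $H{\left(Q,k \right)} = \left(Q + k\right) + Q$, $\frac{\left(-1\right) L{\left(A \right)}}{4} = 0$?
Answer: $5168$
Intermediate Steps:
$L{\left(A \right)} = 0$ ($L{\left(A \right)} = \left(-4\right) 0 = 0$)
$H{\left(Q,k \right)} = k + 2 Q$
$u{\left(Y,t \right)} = Y$ ($u{\left(Y,t \right)} = 0 + Y = Y$)
$\left(H{\left(99,211 \right)} + u{\left(115 + 20,523 \right)}\right) + \left(-68\right)^{2} = \left(\left(211 + 2 \cdot 99\right) + \left(115 + 20\right)\right) + \left(-68\right)^{2} = \left(\left(211 + 198\right) + 135\right) + 4624 = \left(409 + 135\right) + 4624 = 544 + 4624 = 5168$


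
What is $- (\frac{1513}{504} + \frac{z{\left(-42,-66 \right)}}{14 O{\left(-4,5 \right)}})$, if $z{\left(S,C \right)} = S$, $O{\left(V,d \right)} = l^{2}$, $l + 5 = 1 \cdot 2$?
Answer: $- \frac{1345}{504} \approx -2.6687$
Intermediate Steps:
$l = -3$ ($l = -5 + 1 \cdot 2 = -5 + 2 = -3$)
$O{\left(V,d \right)} = 9$ ($O{\left(V,d \right)} = \left(-3\right)^{2} = 9$)
$- (\frac{1513}{504} + \frac{z{\left(-42,-66 \right)}}{14 O{\left(-4,5 \right)}}) = - (\frac{1513}{504} - \frac{42}{14 \cdot 9}) = - (1513 \cdot \frac{1}{504} - \frac{42}{126}) = - (\frac{1513}{504} - \frac{1}{3}) = \left(-1\right) \frac{1345}{504} = - \frac{1345}{504}$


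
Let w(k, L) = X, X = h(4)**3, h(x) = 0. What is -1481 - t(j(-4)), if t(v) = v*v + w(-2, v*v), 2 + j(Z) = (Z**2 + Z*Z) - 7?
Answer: -2010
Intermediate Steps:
j(Z) = -9 + 2*Z**2 (j(Z) = -2 + ((Z**2 + Z*Z) - 7) = -2 + ((Z**2 + Z**2) - 7) = -2 + (2*Z**2 - 7) = -2 + (-7 + 2*Z**2) = -9 + 2*Z**2)
X = 0 (X = 0**3 = 0)
w(k, L) = 0
t(v) = v**2 (t(v) = v*v + 0 = v**2 + 0 = v**2)
-1481 - t(j(-4)) = -1481 - (-9 + 2*(-4)**2)**2 = -1481 - (-9 + 2*16)**2 = -1481 - (-9 + 32)**2 = -1481 - 1*23**2 = -1481 - 1*529 = -1481 - 529 = -2010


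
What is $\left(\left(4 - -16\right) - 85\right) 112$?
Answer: $-7280$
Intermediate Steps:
$\left(\left(4 - -16\right) - 85\right) 112 = \left(\left(4 + 16\right) - 85\right) 112 = \left(20 - 85\right) 112 = \left(-65\right) 112 = -7280$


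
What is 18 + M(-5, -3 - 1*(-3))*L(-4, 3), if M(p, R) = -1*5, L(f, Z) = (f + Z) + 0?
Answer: 23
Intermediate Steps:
L(f, Z) = Z + f (L(f, Z) = (Z + f) + 0 = Z + f)
M(p, R) = -5
18 + M(-5, -3 - 1*(-3))*L(-4, 3) = 18 - 5*(3 - 4) = 18 - 5*(-1) = 18 + 5 = 23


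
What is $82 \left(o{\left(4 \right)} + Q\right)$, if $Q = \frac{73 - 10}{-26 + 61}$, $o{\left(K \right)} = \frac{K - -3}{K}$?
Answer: $\frac{2911}{10} \approx 291.1$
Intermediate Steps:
$o{\left(K \right)} = \frac{3 + K}{K}$ ($o{\left(K \right)} = \frac{K + 3}{K} = \frac{3 + K}{K}$)
$Q = \frac{9}{5}$ ($Q = \frac{63}{35} = 63 \cdot \frac{1}{35} = \frac{9}{5} \approx 1.8$)
$82 \left(o{\left(4 \right)} + Q\right) = 82 \left(\frac{3 + 4}{4} + \frac{9}{5}\right) = 82 \left(\frac{1}{4} \cdot 7 + \frac{9}{5}\right) = 82 \left(\frac{7}{4} + \frac{9}{5}\right) = 82 \cdot \frac{71}{20} = \frac{2911}{10}$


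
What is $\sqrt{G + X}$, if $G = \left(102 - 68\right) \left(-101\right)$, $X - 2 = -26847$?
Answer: $i \sqrt{30279} \approx 174.01 i$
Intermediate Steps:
$X = -26845$ ($X = 2 - 26847 = -26845$)
$G = -3434$ ($G = 34 \left(-101\right) = -3434$)
$\sqrt{G + X} = \sqrt{-3434 - 26845} = \sqrt{-30279} = i \sqrt{30279}$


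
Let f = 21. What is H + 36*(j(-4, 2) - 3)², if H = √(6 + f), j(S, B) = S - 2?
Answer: 2916 + 3*√3 ≈ 2921.2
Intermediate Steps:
j(S, B) = -2 + S
H = 3*√3 (H = √(6 + 21) = √27 = 3*√3 ≈ 5.1962)
H + 36*(j(-4, 2) - 3)² = 3*√3 + 36*((-2 - 4) - 3)² = 3*√3 + 36*(-6 - 3)² = 3*√3 + 36*(-9)² = 3*√3 + 36*81 = 3*√3 + 2916 = 2916 + 3*√3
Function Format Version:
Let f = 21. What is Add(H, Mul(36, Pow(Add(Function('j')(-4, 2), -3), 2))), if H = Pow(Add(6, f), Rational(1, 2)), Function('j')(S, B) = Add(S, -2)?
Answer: Add(2916, Mul(3, Pow(3, Rational(1, 2)))) ≈ 2921.2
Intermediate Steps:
Function('j')(S, B) = Add(-2, S)
H = Mul(3, Pow(3, Rational(1, 2))) (H = Pow(Add(6, 21), Rational(1, 2)) = Pow(27, Rational(1, 2)) = Mul(3, Pow(3, Rational(1, 2))) ≈ 5.1962)
Add(H, Mul(36, Pow(Add(Function('j')(-4, 2), -3), 2))) = Add(Mul(3, Pow(3, Rational(1, 2))), Mul(36, Pow(Add(Add(-2, -4), -3), 2))) = Add(Mul(3, Pow(3, Rational(1, 2))), Mul(36, Pow(Add(-6, -3), 2))) = Add(Mul(3, Pow(3, Rational(1, 2))), Mul(36, Pow(-9, 2))) = Add(Mul(3, Pow(3, Rational(1, 2))), Mul(36, 81)) = Add(Mul(3, Pow(3, Rational(1, 2))), 2916) = Add(2916, Mul(3, Pow(3, Rational(1, 2))))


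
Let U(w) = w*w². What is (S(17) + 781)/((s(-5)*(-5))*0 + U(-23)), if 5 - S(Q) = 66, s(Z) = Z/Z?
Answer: -720/12167 ≈ -0.059176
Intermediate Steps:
s(Z) = 1
S(Q) = -61 (S(Q) = 5 - 1*66 = 5 - 66 = -61)
U(w) = w³
(S(17) + 781)/((s(-5)*(-5))*0 + U(-23)) = (-61 + 781)/((1*(-5))*0 + (-23)³) = 720/(-5*0 - 12167) = 720/(0 - 12167) = 720/(-12167) = 720*(-1/12167) = -720/12167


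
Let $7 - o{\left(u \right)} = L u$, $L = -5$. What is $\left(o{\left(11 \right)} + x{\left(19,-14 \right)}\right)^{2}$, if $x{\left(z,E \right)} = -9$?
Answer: $2809$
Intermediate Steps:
$o{\left(u \right)} = 7 + 5 u$ ($o{\left(u \right)} = 7 - - 5 u = 7 + 5 u$)
$\left(o{\left(11 \right)} + x{\left(19,-14 \right)}\right)^{2} = \left(\left(7 + 5 \cdot 11\right) - 9\right)^{2} = \left(\left(7 + 55\right) - 9\right)^{2} = \left(62 - 9\right)^{2} = 53^{2} = 2809$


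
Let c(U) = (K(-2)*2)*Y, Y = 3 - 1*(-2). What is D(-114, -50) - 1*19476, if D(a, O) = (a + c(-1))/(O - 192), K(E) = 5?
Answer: -2356564/121 ≈ -19476.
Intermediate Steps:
Y = 5 (Y = 3 + 2 = 5)
c(U) = 50 (c(U) = (5*2)*5 = 10*5 = 50)
D(a, O) = (50 + a)/(-192 + O) (D(a, O) = (a + 50)/(O - 192) = (50 + a)/(-192 + O))
D(-114, -50) - 1*19476 = (50 - 114)/(-192 - 50) - 1*19476 = -64/(-242) - 19476 = -1/242*(-64) - 19476 = 32/121 - 19476 = -2356564/121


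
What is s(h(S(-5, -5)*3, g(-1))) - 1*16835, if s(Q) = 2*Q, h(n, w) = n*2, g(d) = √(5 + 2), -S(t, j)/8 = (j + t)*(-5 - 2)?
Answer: -23555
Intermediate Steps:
S(t, j) = 56*j + 56*t (S(t, j) = -8*(j + t)*(-5 - 2) = -8*(j + t)*(-7) = -8*(-7*j - 7*t) = 56*j + 56*t)
g(d) = √7
h(n, w) = 2*n
s(h(S(-5, -5)*3, g(-1))) - 1*16835 = 2*(2*((56*(-5) + 56*(-5))*3)) - 1*16835 = 2*(2*((-280 - 280)*3)) - 16835 = 2*(2*(-560*3)) - 16835 = 2*(2*(-1680)) - 16835 = 2*(-3360) - 16835 = -6720 - 16835 = -23555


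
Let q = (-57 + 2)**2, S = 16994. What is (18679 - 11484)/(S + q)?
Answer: 7195/20019 ≈ 0.35941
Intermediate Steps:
q = 3025 (q = (-55)**2 = 3025)
(18679 - 11484)/(S + q) = (18679 - 11484)/(16994 + 3025) = 7195/20019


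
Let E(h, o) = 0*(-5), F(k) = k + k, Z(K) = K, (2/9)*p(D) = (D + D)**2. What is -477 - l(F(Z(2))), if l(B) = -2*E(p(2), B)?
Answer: -477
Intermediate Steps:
p(D) = 18*D**2 (p(D) = 9*(D + D)**2/2 = 9*(2*D)**2/2 = 9*(4*D**2)/2 = 18*D**2)
F(k) = 2*k
E(h, o) = 0
l(B) = 0 (l(B) = -2*0 = 0)
-477 - l(F(Z(2))) = -477 - 1*0 = -477 + 0 = -477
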